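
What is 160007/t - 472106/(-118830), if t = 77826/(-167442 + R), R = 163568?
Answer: -120297495932/15111215 ≈ -7960.8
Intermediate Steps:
t = -38913/1937 (t = 77826/(-167442 + 163568) = 77826/(-3874) = 77826*(-1/3874) = -38913/1937 ≈ -20.089)
160007/t - 472106/(-118830) = 160007/(-38913/1937) - 472106/(-118830) = 160007*(-1937/38913) - 472106*(-1/118830) = -309933559/38913 + 236053/59415 = -120297495932/15111215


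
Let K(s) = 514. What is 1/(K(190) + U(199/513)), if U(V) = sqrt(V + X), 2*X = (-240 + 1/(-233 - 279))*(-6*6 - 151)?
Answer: 270010368/126997028165 - 96*sqrt(671933156259)/126997028165 ≈ 0.0015065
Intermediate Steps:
X = 22978747/1024 (X = ((-240 + 1/(-233 - 279))*(-6*6 - 151))/2 = ((-240 + 1/(-512))*(-36 - 151))/2 = ((-240 - 1/512)*(-187))/2 = (-122881/512*(-187))/2 = (1/2)*(22978747/512) = 22978747/1024 ≈ 22440.)
U(V) = sqrt(22978747/1024 + V) (U(V) = sqrt(V + 22978747/1024) = sqrt(22978747/1024 + V))
1/(K(190) + U(199/513)) = 1/(514 + sqrt(22978747 + 1024*(199/513))/32) = 1/(514 + sqrt(22978747 + 203776/513)/32) = 1/(514 + sqrt(11788300987/513)/32) = 1/(514 + (sqrt(671933156259)/171)/32) = 1/(514 + sqrt(671933156259)/5472)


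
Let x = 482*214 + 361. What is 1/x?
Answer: 1/103509 ≈ 9.6610e-6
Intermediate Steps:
x = 103509 (x = 103148 + 361 = 103509)
1/x = 1/103509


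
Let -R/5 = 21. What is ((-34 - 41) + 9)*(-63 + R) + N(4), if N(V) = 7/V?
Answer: 44359/4 ≈ 11090.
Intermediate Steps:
R = -105 (R = -5*21 = -105)
((-34 - 41) + 9)*(-63 + R) + N(4) = ((-34 - 41) + 9)*(-63 - 105) + 7/4 = (-75 + 9)*(-168) + 7*(¼) = -66*(-168) + 7/4 = 11088 + 7/4 = 44359/4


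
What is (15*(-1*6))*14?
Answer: -1260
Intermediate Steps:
(15*(-1*6))*14 = (15*(-6))*14 = -90*14 = -1260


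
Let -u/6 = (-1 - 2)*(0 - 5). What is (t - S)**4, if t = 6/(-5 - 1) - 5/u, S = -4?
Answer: 9150625/104976 ≈ 87.169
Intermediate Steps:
u = -90 (u = -6*(-1 - 2)*(0 - 5) = -(-18)*(-5) = -6*15 = -90)
t = -17/18 (t = 6/(-5 - 1) - 5/(-90) = 6/(-6) - 5*(-1/90) = 6*(-1/6) + 1/18 = -1 + 1/18 = -17/18 ≈ -0.94444)
(t - S)**4 = (-17/18 - 1*(-4))**4 = (-17/18 + 4)**4 = (55/18)**4 = 9150625/104976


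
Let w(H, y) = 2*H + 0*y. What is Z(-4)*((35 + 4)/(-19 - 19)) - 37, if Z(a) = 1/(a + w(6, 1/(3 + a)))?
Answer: -11287/304 ≈ -37.128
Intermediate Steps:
w(H, y) = 2*H (w(H, y) = 2*H + 0 = 2*H)
Z(a) = 1/(12 + a) (Z(a) = 1/(a + 2*6) = 1/(a + 12) = 1/(12 + a))
Z(-4)*((35 + 4)/(-19 - 19)) - 37 = ((35 + 4)/(-19 - 19))/(12 - 4) - 37 = (39/(-38))/8 - 37 = (39*(-1/38))/8 - 37 = (1/8)*(-39/38) - 37 = -39/304 - 37 = -11287/304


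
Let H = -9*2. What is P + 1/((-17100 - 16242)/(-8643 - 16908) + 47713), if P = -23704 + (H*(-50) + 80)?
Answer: -9234641261623/406382735 ≈ -22724.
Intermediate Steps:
H = -18
P = -22724 (P = -23704 + (-18*(-50) + 80) = -23704 + (900 + 80) = -23704 + 980 = -22724)
P + 1/((-17100 - 16242)/(-8643 - 16908) + 47713) = -22724 + 1/((-17100 - 16242)/(-8643 - 16908) + 47713) = -22724 + 1/(-33342/(-25551) + 47713) = -22724 + 1/(-33342*(-1/25551) + 47713) = -22724 + 1/(11114/8517 + 47713) = -22724 + 1/(406382735/8517) = -22724 + 8517/406382735 = -9234641261623/406382735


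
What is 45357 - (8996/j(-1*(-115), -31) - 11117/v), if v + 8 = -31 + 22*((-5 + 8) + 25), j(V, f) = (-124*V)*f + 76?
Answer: 2894011606931/63778118 ≈ 45376.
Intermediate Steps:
j(V, f) = 76 - 124*V*f (j(V, f) = -124*V*f + 76 = 76 - 124*V*f)
v = 577 (v = -8 + (-31 + 22*((-5 + 8) + 25)) = -8 + (-31 + 22*(3 + 25)) = -8 + (-31 + 22*28) = -8 + (-31 + 616) = -8 + 585 = 577)
45357 - (8996/j(-1*(-115), -31) - 11117/v) = 45357 - (8996/(76 - 124*(-1*(-115))*(-31)) - 11117/577) = 45357 - (8996/(76 - 124*115*(-31)) - 11117*1/577) = 45357 - (8996/(76 + 442060) - 11117/577) = 45357 - (8996/442136 - 11117/577) = 45357 - (8996*(1/442136) - 11117/577) = 45357 - (2249/110534 - 11117/577) = 45357 - 1*(-1227508805/63778118) = 45357 + 1227508805/63778118 = 2894011606931/63778118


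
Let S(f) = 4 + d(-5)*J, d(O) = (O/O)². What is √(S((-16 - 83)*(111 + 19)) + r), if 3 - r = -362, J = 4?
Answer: √373 ≈ 19.313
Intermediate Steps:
r = 365 (r = 3 - 1*(-362) = 3 + 362 = 365)
d(O) = 1 (d(O) = 1² = 1)
S(f) = 8 (S(f) = 4 + 1*4 = 4 + 4 = 8)
√(S((-16 - 83)*(111 + 19)) + r) = √(8 + 365) = √373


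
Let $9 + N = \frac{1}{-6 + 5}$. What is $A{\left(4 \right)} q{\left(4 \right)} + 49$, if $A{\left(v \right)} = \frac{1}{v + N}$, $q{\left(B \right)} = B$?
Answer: $\frac{145}{3} \approx 48.333$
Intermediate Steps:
$N = -10$ ($N = -9 + \frac{1}{-6 + 5} = -9 + \frac{1}{-1} = -9 - 1 = -10$)
$A{\left(v \right)} = \frac{1}{-10 + v}$ ($A{\left(v \right)} = \frac{1}{v - 10} = \frac{1}{-10 + v}$)
$A{\left(4 \right)} q{\left(4 \right)} + 49 = \frac{1}{-10 + 4} \cdot 4 + 49 = \frac{1}{-6} \cdot 4 + 49 = \left(- \frac{1}{6}\right) 4 + 49 = - \frac{2}{3} + 49 = \frac{145}{3}$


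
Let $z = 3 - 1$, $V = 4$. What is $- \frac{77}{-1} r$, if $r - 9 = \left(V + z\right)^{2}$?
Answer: $3465$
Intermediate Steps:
$z = 2$
$r = 45$ ($r = 9 + \left(4 + 2\right)^{2} = 9 + 6^{2} = 9 + 36 = 45$)
$- \frac{77}{-1} r = - \frac{77}{-1} \cdot 45 = \left(-77\right) \left(-1\right) 45 = 77 \cdot 45 = 3465$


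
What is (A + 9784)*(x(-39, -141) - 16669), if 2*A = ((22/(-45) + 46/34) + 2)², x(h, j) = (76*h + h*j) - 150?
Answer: -81822203592902/585225 ≈ -1.3981e+8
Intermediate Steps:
x(h, j) = -150 + 76*h + h*j
A = 4800481/1170450 (A = ((22/(-45) + 46/34) + 2)²/2 = ((22*(-1/45) + 46*(1/34)) + 2)²/2 = ((-22/45 + 23/17) + 2)²/2 = (661/765 + 2)²/2 = (2191/765)²/2 = (½)*(4800481/585225) = 4800481/1170450 ≈ 4.1014)
(A + 9784)*(x(-39, -141) - 16669) = (4800481/1170450 + 9784)*((-150 + 76*(-39) - 39*(-141)) - 16669) = 11456483281*((-150 - 2964 + 5499) - 16669)/1170450 = 11456483281*(2385 - 16669)/1170450 = (11456483281/1170450)*(-14284) = -81822203592902/585225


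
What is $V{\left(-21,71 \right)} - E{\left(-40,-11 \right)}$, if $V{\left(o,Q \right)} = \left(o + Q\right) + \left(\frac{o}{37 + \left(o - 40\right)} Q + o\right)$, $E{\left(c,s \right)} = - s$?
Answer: $\frac{641}{8} \approx 80.125$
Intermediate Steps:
$V{\left(o,Q \right)} = Q + 2 o + \frac{Q o}{-3 + o}$ ($V{\left(o,Q \right)} = \left(Q + o\right) + \left(\frac{o}{37 + \left(-40 + o\right)} Q + o\right) = \left(Q + o\right) + \left(\frac{o}{-3 + o} Q + o\right) = \left(Q + o\right) + \left(\frac{Q o}{-3 + o} + o\right) = \left(Q + o\right) + \left(o + \frac{Q o}{-3 + o}\right) = Q + 2 o + \frac{Q o}{-3 + o}$)
$V{\left(-21,71 \right)} - E{\left(-40,-11 \right)} = \frac{\left(-6\right) \left(-21\right) - 213 + 2 \left(-21\right)^{2} + 2 \cdot 71 \left(-21\right)}{-3 - 21} - \left(-1\right) \left(-11\right) = \frac{126 - 213 + 2 \cdot 441 - 2982}{-24} - 11 = - \frac{126 - 213 + 882 - 2982}{24} - 11 = \left(- \frac{1}{24}\right) \left(-2187\right) - 11 = \frac{729}{8} - 11 = \frac{641}{8}$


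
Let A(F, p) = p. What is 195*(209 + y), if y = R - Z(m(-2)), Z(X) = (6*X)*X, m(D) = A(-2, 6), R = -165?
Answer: -33540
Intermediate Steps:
m(D) = 6
Z(X) = 6*X²
y = -381 (y = -165 - 6*6² = -165 - 6*36 = -165 - 1*216 = -165 - 216 = -381)
195*(209 + y) = 195*(209 - 381) = 195*(-172) = -33540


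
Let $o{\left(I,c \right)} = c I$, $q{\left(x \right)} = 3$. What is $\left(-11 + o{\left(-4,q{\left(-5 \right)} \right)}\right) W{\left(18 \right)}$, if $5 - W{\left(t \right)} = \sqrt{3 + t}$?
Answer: $-115 + 23 \sqrt{21} \approx -9.6008$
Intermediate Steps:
$o{\left(I,c \right)} = I c$
$W{\left(t \right)} = 5 - \sqrt{3 + t}$
$\left(-11 + o{\left(-4,q{\left(-5 \right)} \right)}\right) W{\left(18 \right)} = \left(-11 - 12\right) \left(5 - \sqrt{3 + 18}\right) = \left(-11 - 12\right) \left(5 - \sqrt{21}\right) = - 23 \left(5 - \sqrt{21}\right) = -115 + 23 \sqrt{21}$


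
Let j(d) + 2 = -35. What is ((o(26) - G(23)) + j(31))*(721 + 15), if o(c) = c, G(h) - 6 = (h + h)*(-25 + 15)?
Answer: 326048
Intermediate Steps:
j(d) = -37 (j(d) = -2 - 35 = -37)
G(h) = 6 - 20*h (G(h) = 6 + (h + h)*(-25 + 15) = 6 + (2*h)*(-10) = 6 - 20*h)
((o(26) - G(23)) + j(31))*(721 + 15) = ((26 - (6 - 20*23)) - 37)*(721 + 15) = ((26 - (6 - 460)) - 37)*736 = ((26 - 1*(-454)) - 37)*736 = ((26 + 454) - 37)*736 = (480 - 37)*736 = 443*736 = 326048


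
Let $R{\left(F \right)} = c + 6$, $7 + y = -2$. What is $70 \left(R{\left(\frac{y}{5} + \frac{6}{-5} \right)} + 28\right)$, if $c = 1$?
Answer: $2450$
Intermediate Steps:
$y = -9$ ($y = -7 - 2 = -9$)
$R{\left(F \right)} = 7$ ($R{\left(F \right)} = 1 + 6 = 7$)
$70 \left(R{\left(\frac{y}{5} + \frac{6}{-5} \right)} + 28\right) = 70 \left(7 + 28\right) = 70 \cdot 35 = 2450$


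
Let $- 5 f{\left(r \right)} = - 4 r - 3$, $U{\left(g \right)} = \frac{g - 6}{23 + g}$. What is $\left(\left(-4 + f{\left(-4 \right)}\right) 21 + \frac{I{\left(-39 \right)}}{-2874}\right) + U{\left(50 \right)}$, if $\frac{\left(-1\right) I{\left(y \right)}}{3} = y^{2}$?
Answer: $- \frac{47698337}{349670} \approx -136.41$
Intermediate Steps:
$I{\left(y \right)} = - 3 y^{2}$
$U{\left(g \right)} = \frac{-6 + g}{23 + g}$
$f{\left(r \right)} = \frac{3}{5} + \frac{4 r}{5}$ ($f{\left(r \right)} = - \frac{- 4 r - 3}{5} = - \frac{-3 - 4 r}{5} = \frac{3}{5} + \frac{4 r}{5}$)
$\left(\left(-4 + f{\left(-4 \right)}\right) 21 + \frac{I{\left(-39 \right)}}{-2874}\right) + U{\left(50 \right)} = \left(\left(-4 + \left(\frac{3}{5} + \frac{4}{5} \left(-4\right)\right)\right) 21 + \frac{\left(-3\right) \left(-39\right)^{2}}{-2874}\right) + \frac{-6 + 50}{23 + 50} = \left(\left(-4 + \left(\frac{3}{5} - \frac{16}{5}\right)\right) 21 + \left(-3\right) 1521 \left(- \frac{1}{2874}\right)\right) + \frac{1}{73} \cdot 44 = \left(\left(-4 - \frac{13}{5}\right) 21 - - \frac{1521}{958}\right) + \frac{1}{73} \cdot 44 = \left(\left(- \frac{33}{5}\right) 21 + \frac{1521}{958}\right) + \frac{44}{73} = \left(- \frac{693}{5} + \frac{1521}{958}\right) + \frac{44}{73} = - \frac{656289}{4790} + \frac{44}{73} = - \frac{47698337}{349670}$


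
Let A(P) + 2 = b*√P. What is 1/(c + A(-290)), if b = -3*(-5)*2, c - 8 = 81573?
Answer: 27193/2218464747 - 10*I*√290/2218464747 ≈ 1.2258e-5 - 7.6762e-8*I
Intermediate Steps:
c = 81581 (c = 8 + 81573 = 81581)
b = 30 (b = 15*2 = 30)
A(P) = -2 + 30*√P
1/(c + A(-290)) = 1/(81581 + (-2 + 30*√(-290))) = 1/(81581 + (-2 + 30*(I*√290))) = 1/(81581 + (-2 + 30*I*√290)) = 1/(81579 + 30*I*√290)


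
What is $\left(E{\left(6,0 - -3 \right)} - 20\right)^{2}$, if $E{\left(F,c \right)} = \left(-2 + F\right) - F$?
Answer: $484$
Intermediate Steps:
$E{\left(F,c \right)} = -2$
$\left(E{\left(6,0 - -3 \right)} - 20\right)^{2} = \left(-2 - 20\right)^{2} = \left(-22\right)^{2} = 484$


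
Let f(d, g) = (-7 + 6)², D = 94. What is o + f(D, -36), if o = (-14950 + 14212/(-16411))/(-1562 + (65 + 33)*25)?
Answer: -115392847/7286484 ≈ -15.837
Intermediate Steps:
f(d, g) = 1 (f(d, g) = (-1)² = 1)
o = -122679331/7286484 (o = (-14950 + 14212*(-1/16411))/(-1562 + 98*25) = (-14950 - 14212/16411)/(-1562 + 2450) = -245358662/16411/888 = -245358662/16411*1/888 = -122679331/7286484 ≈ -16.837)
o + f(D, -36) = -122679331/7286484 + 1 = -115392847/7286484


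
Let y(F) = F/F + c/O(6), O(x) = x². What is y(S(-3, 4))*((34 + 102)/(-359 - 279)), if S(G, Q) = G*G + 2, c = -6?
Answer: -170/957 ≈ -0.17764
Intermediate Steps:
S(G, Q) = 2 + G² (S(G, Q) = G² + 2 = 2 + G²)
y(F) = ⅚ (y(F) = F/F - 6/(6²) = 1 - 6/36 = 1 - 6*1/36 = 1 - ⅙ = ⅚)
y(S(-3, 4))*((34 + 102)/(-359 - 279)) = 5*((34 + 102)/(-359 - 279))/6 = 5*(136/(-638))/6 = 5*(136*(-1/638))/6 = (⅚)*(-68/319) = -170/957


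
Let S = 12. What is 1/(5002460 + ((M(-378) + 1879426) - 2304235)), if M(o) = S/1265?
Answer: 1265/5790728527 ≈ 2.1845e-7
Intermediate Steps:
M(o) = 12/1265
1/(5002460 + ((M(-378) + 1879426) - 2304235)) = 1/(5002460 + ((12/1265 + 1879426) - 2304235)) = 1/(5002460 + (2377473902/1265 - 2304235)) = 1/(5002460 - 537383373/1265) = 1/(5790728527/1265) = 1265/5790728527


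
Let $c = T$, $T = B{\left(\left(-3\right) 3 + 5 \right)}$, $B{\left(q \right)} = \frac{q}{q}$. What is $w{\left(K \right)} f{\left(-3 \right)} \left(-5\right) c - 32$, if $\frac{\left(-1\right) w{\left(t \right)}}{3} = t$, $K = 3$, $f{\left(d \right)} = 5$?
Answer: $193$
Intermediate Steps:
$B{\left(q \right)} = 1$
$w{\left(t \right)} = - 3 t$
$T = 1$
$c = 1$
$w{\left(K \right)} f{\left(-3 \right)} \left(-5\right) c - 32 = \left(-3\right) 3 \cdot 5 \left(-5\right) 1 - 32 = \left(-9\right) 5 \left(-5\right) 1 - 32 = \left(-45\right) \left(-5\right) 1 - 32 = 225 \cdot 1 - 32 = 225 - 32 = 193$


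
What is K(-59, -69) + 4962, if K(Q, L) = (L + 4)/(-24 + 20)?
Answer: 19913/4 ≈ 4978.3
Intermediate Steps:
K(Q, L) = -1 - L/4 (K(Q, L) = (4 + L)/(-4) = (4 + L)*(-¼) = -1 - L/4)
K(-59, -69) + 4962 = (-1 - ¼*(-69)) + 4962 = (-1 + 69/4) + 4962 = 65/4 + 4962 = 19913/4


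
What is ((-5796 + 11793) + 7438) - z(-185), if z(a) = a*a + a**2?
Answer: -55015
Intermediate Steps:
z(a) = 2*a**2 (z(a) = a**2 + a**2 = 2*a**2)
((-5796 + 11793) + 7438) - z(-185) = ((-5796 + 11793) + 7438) - 2*(-185)**2 = (5997 + 7438) - 2*34225 = 13435 - 1*68450 = 13435 - 68450 = -55015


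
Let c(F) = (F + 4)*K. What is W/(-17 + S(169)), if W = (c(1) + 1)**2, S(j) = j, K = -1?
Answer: 2/19 ≈ 0.10526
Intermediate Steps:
c(F) = -4 - F (c(F) = (F + 4)*(-1) = (4 + F)*(-1) = -4 - F)
W = 16 (W = ((-4 - 1*1) + 1)**2 = ((-4 - 1) + 1)**2 = (-5 + 1)**2 = (-4)**2 = 16)
W/(-17 + S(169)) = 16/(-17 + 169) = 16/152 = (1/152)*16 = 2/19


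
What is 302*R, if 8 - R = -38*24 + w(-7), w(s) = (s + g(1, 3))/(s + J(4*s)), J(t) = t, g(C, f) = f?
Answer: 9723192/35 ≈ 2.7781e+5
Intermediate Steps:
w(s) = (3 + s)/(5*s) (w(s) = (s + 3)/(s + 4*s) = (3 + s)/((5*s)) = (3 + s)*(1/(5*s)) = (3 + s)/(5*s))
R = 32196/35 (R = 8 - (-38*24 + (⅕)*(3 - 7)/(-7)) = 8 - (-912 + (⅕)*(-⅐)*(-4)) = 8 - (-912 + 4/35) = 8 - 1*(-31916/35) = 8 + 31916/35 = 32196/35 ≈ 919.89)
302*R = 302*(32196/35) = 9723192/35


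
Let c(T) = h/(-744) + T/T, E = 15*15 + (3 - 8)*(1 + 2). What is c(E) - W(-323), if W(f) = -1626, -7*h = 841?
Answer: 8474257/5208 ≈ 1627.2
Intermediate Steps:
E = 210 (E = 225 - 5*3 = 225 - 15 = 210)
h = -841/7 (h = -⅐*841 = -841/7 ≈ -120.14)
c(T) = 6049/5208 (c(T) = -841/7/(-744) + T/T = -841/7*(-1/744) + 1 = 841/5208 + 1 = 6049/5208)
c(E) - W(-323) = 6049/5208 - 1*(-1626) = 6049/5208 + 1626 = 8474257/5208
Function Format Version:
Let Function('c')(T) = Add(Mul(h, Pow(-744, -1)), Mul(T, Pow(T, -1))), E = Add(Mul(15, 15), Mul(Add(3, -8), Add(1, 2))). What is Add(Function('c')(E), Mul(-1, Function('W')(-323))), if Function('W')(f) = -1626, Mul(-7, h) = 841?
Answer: Rational(8474257, 5208) ≈ 1627.2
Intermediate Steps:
E = 210 (E = Add(225, Mul(-5, 3)) = Add(225, -15) = 210)
h = Rational(-841, 7) (h = Mul(Rational(-1, 7), 841) = Rational(-841, 7) ≈ -120.14)
Function('c')(T) = Rational(6049, 5208) (Function('c')(T) = Add(Mul(Rational(-841, 7), Pow(-744, -1)), Mul(T, Pow(T, -1))) = Add(Mul(Rational(-841, 7), Rational(-1, 744)), 1) = Add(Rational(841, 5208), 1) = Rational(6049, 5208))
Add(Function('c')(E), Mul(-1, Function('W')(-323))) = Add(Rational(6049, 5208), Mul(-1, -1626)) = Add(Rational(6049, 5208), 1626) = Rational(8474257, 5208)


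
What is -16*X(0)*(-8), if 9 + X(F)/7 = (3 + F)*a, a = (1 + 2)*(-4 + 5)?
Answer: 0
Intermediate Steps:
a = 3 (a = 3*1 = 3)
X(F) = 21*F (X(F) = -63 + 7*((3 + F)*3) = -63 + 7*(9 + 3*F) = -63 + (63 + 21*F) = 21*F)
-16*X(0)*(-8) = -336*0*(-8) = -16*0*(-8) = 0*(-8) = 0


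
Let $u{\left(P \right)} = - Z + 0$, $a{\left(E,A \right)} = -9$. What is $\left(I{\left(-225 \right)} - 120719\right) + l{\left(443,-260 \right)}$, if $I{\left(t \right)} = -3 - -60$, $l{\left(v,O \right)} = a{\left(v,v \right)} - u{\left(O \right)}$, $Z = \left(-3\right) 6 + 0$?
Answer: $-120689$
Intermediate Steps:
$Z = -18$ ($Z = -18 + 0 = -18$)
$u{\left(P \right)} = 18$ ($u{\left(P \right)} = \left(-1\right) \left(-18\right) + 0 = 18 + 0 = 18$)
$l{\left(v,O \right)} = -27$ ($l{\left(v,O \right)} = -9 - 18 = -27$)
$I{\left(t \right)} = 57$ ($I{\left(t \right)} = -3 + 60 = 57$)
$\left(I{\left(-225 \right)} - 120719\right) + l{\left(443,-260 \right)} = \left(57 - 120719\right) - 27 = -120662 - 27 = -120689$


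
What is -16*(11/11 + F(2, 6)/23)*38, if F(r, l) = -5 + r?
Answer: -12160/23 ≈ -528.70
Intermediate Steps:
-16*(11/11 + F(2, 6)/23)*38 = -16*(11/11 + (-5 + 2)/23)*38 = -16*(11*(1/11) - 3*1/23)*38 = -16*(1 - 3/23)*38 = -16*20/23*38 = -320/23*38 = -12160/23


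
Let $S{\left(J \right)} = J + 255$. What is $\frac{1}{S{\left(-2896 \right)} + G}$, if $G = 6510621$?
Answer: $\frac{1}{6507980} \approx 1.5366 \cdot 10^{-7}$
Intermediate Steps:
$S{\left(J \right)} = 255 + J$
$\frac{1}{S{\left(-2896 \right)} + G} = \frac{1}{\left(255 - 2896\right) + 6510621} = \frac{1}{-2641 + 6510621} = \frac{1}{6507980}$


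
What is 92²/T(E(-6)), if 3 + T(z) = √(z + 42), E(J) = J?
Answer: 8464/3 ≈ 2821.3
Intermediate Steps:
T(z) = -3 + √(42 + z) (T(z) = -3 + √(z + 42) = -3 + √(42 + z))
92²/T(E(-6)) = 92²/(-3 + √(42 - 6)) = 8464/(-3 + √36) = 8464/(-3 + 6) = 8464/3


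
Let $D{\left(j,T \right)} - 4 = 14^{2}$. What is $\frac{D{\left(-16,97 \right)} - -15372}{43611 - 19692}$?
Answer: $\frac{916}{1407} \approx 0.65103$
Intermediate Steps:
$D{\left(j,T \right)} = 200$ ($D{\left(j,T \right)} = 4 + 14^{2} = 4 + 196 = 200$)
$\frac{D{\left(-16,97 \right)} - -15372}{43611 - 19692} = \frac{200 - -15372}{43611 - 19692} = \frac{200 + 15372}{23919} = 15572 \cdot \frac{1}{23919} = \frac{916}{1407}$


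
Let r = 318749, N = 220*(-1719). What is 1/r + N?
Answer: -120544496819/318749 ≈ -3.7818e+5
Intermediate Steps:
N = -378180
1/r + N = 1/318749 - 378180 = -120544496819/318749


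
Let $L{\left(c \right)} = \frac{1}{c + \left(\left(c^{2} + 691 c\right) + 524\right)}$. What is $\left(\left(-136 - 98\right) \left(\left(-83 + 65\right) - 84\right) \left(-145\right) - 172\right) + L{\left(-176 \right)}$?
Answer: $- \frac{312503501345}{90292} \approx -3.461 \cdot 10^{6}$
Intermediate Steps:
$L{\left(c \right)} = \frac{1}{524 + c^{2} + 692 c}$ ($L{\left(c \right)} = \frac{1}{c + \left(524 + c^{2} + 691 c\right)} = \frac{1}{524 + c^{2} + 692 c}$)
$\left(\left(-136 - 98\right) \left(\left(-83 + 65\right) - 84\right) \left(-145\right) - 172\right) + L{\left(-176 \right)} = \left(\left(-136 - 98\right) \left(\left(-83 + 65\right) - 84\right) \left(-145\right) - 172\right) + \frac{1}{524 + \left(-176\right)^{2} + 692 \left(-176\right)} = \left(- 234 \left(-18 - 84\right) \left(-145\right) - 172\right) + \frac{1}{524 + 30976 - 121792} = \left(\left(-234\right) \left(-102\right) \left(-145\right) - 172\right) + \frac{1}{-90292} = \left(23868 \left(-145\right) - 172\right) - \frac{1}{90292} = \left(-3460860 - 172\right) - \frac{1}{90292} = -3461032 - \frac{1}{90292} = - \frac{312503501345}{90292}$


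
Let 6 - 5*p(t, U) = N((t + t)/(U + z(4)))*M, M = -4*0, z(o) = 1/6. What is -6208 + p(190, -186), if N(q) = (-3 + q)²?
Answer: -31034/5 ≈ -6206.8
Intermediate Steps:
z(o) = ⅙
M = 0
p(t, U) = 6/5 (p(t, U) = 6/5 - (-3 + (t + t)/(U + ⅙))²*0/5 = 6/5 - (-3 + (2*t)/(⅙ + U))²*0/5 = 6/5 - (-3 + 2*t/(⅙ + U))²*0/5 = 6/5 - ⅕*0 = 6/5 + 0 = 6/5)
-6208 + p(190, -186) = -6208 + 6/5 = -31034/5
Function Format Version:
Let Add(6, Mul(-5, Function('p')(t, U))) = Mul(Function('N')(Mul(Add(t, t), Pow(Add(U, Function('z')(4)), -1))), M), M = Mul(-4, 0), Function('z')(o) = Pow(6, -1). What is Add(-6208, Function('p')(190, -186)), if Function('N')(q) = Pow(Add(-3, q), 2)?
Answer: Rational(-31034, 5) ≈ -6206.8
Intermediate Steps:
Function('z')(o) = Rational(1, 6)
M = 0
Function('p')(t, U) = Rational(6, 5) (Function('p')(t, U) = Add(Rational(6, 5), Mul(Rational(-1, 5), Mul(Pow(Add(-3, Mul(Add(t, t), Pow(Add(U, Rational(1, 6)), -1))), 2), 0))) = Add(Rational(6, 5), Mul(Rational(-1, 5), Mul(Pow(Add(-3, Mul(Mul(2, t), Pow(Add(Rational(1, 6), U), -1))), 2), 0))) = Add(Rational(6, 5), Mul(Rational(-1, 5), Mul(Pow(Add(-3, Mul(2, t, Pow(Add(Rational(1, 6), U), -1))), 2), 0))) = Add(Rational(6, 5), Mul(Rational(-1, 5), 0)) = Add(Rational(6, 5), 0) = Rational(6, 5))
Add(-6208, Function('p')(190, -186)) = Add(-6208, Rational(6, 5)) = Rational(-31034, 5)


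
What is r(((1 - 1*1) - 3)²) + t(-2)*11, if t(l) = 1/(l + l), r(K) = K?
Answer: 25/4 ≈ 6.2500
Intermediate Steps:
t(l) = 1/(2*l)
r(((1 - 1*1) - 3)²) + t(-2)*11 = ((1 - 1*1) - 3)² + ((½)/(-2))*11 = ((1 - 1) - 3)² + ((½)*(-½))*11 = (0 - 3)² - ¼*11 = (-3)² - 11/4 = 9 - 11/4 = 25/4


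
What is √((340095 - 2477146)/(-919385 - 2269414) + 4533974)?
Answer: √5122605016015178147/1062933 ≈ 2129.3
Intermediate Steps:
√((340095 - 2477146)/(-919385 - 2269414) + 4533974) = √(-2137051/(-3188799) + 4533974) = √(-2137051*(-1/3188799) + 4533974) = √(2137051/3188799 + 4533974) = √(14457933894277/3188799) = √5122605016015178147/1062933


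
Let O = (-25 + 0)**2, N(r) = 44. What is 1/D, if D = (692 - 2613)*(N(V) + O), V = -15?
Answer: -1/1285149 ≈ -7.7812e-7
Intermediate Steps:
O = 625 (O = (-25)**2 = 625)
D = -1285149 (D = (692 - 2613)*(44 + 625) = -1921*669 = -1285149)
1/D = 1/(-1285149) = -1/1285149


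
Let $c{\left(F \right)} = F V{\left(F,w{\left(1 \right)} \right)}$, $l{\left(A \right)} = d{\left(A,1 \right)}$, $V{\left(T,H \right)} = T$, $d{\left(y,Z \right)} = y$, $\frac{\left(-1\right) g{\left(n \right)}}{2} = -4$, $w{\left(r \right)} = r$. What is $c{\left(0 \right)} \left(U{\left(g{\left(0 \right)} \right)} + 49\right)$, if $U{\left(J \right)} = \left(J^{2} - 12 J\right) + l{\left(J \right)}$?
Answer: $0$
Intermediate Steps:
$g{\left(n \right)} = 8$ ($g{\left(n \right)} = \left(-2\right) \left(-4\right) = 8$)
$l{\left(A \right)} = A$
$U{\left(J \right)} = J^{2} - 11 J$ ($U{\left(J \right)} = \left(J^{2} - 12 J\right) + J = J^{2} - 11 J$)
$c{\left(F \right)} = F^{2}$ ($c{\left(F \right)} = F F = F^{2}$)
$c{\left(0 \right)} \left(U{\left(g{\left(0 \right)} \right)} + 49\right) = 0^{2} \left(8 \left(-11 + 8\right) + 49\right) = 0 \left(8 \left(-3\right) + 49\right) = 0 \left(-24 + 49\right) = 0 \cdot 25 = 0$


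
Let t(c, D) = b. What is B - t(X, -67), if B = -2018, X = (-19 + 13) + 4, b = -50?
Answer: -1968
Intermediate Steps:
X = -2 (X = -6 + 4 = -2)
t(c, D) = -50
B - t(X, -67) = -2018 - 1*(-50) = -2018 + 50 = -1968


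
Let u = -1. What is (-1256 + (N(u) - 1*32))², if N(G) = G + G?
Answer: 1664100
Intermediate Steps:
N(G) = 2*G
(-1256 + (N(u) - 1*32))² = (-1256 + (2*(-1) - 1*32))² = (-1256 + (-2 - 32))² = (-1256 - 34)² = (-1290)² = 1664100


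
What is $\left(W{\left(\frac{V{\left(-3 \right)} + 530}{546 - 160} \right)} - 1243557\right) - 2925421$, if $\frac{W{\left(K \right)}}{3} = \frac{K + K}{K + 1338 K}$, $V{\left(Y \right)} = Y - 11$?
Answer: $- \frac{5582261536}{1339} \approx -4.169 \cdot 10^{6}$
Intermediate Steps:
$V{\left(Y \right)} = -11 + Y$ ($V{\left(Y \right)} = Y - 11 = -11 + Y$)
$W{\left(K \right)} = \frac{6}{1339}$ ($W{\left(K \right)} = 3 \frac{K + K}{K + 1338 K} = 3 \frac{2 K}{1339 K} = 3 \cdot 2 K \frac{1}{1339 K} = 3 \cdot \frac{2}{1339} = \frac{6}{1339}$)
$\left(W{\left(\frac{V{\left(-3 \right)} + 530}{546 - 160} \right)} - 1243557\right) - 2925421 = \left(\frac{6}{1339} - 1243557\right) - 2925421 = - \frac{1665122817}{1339} - 2925421 = - \frac{5582261536}{1339}$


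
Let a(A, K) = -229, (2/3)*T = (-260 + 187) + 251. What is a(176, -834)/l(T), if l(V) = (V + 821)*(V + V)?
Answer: -229/580992 ≈ -0.00039415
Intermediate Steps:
T = 267 (T = 3*((-260 + 187) + 251)/2 = 3*(-73 + 251)/2 = (3/2)*178 = 267)
l(V) = 2*V*(821 + V) (l(V) = (821 + V)*(2*V) = 2*V*(821 + V))
a(176, -834)/l(T) = -229*1/(534*(821 + 267)) = -229/(2*267*1088) = -229/580992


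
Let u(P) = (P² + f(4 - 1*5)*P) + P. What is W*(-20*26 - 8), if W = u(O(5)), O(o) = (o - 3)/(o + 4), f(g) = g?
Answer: -704/27 ≈ -26.074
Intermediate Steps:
O(o) = (-3 + o)/(4 + o)
u(P) = P² (u(P) = (P² + (4 - 1*5)*P) + P = (P² + (4 - 5)*P) + P = (P² - P) + P = P²)
W = 4/81 (W = ((-3 + 5)/(4 + 5))² = (2/9)² = 4/81 ≈ 0.049383)
W*(-20*26 - 8) = 4*(-20*26 - 8)/81 = 4*(-520 - 8)/81 = (4/81)*(-528) = -704/27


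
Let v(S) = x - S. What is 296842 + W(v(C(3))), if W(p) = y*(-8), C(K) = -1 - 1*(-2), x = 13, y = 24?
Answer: 296650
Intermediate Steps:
C(K) = 1 (C(K) = -1 + 2 = 1)
v(S) = 13 - S
W(p) = -192 (W(p) = 24*(-8) = -192)
296842 + W(v(C(3))) = 296842 - 192 = 296650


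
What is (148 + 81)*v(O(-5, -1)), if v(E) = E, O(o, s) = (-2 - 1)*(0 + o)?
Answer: 3435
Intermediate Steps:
O(o, s) = -3*o
(148 + 81)*v(O(-5, -1)) = (148 + 81)*(-3*(-5)) = 229*15 = 3435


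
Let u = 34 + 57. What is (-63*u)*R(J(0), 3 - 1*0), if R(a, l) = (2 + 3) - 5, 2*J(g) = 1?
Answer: 0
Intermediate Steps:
J(g) = ½ (J(g) = (½)*1 = ½)
R(a, l) = 0 (R(a, l) = 5 - 5 = 0)
u = 91
(-63*u)*R(J(0), 3 - 1*0) = -63*91*0 = -5733*0 = 0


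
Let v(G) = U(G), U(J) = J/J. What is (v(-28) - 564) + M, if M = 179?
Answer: -384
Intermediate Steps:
U(J) = 1
v(G) = 1
(v(-28) - 564) + M = (1 - 564) + 179 = -563 + 179 = -384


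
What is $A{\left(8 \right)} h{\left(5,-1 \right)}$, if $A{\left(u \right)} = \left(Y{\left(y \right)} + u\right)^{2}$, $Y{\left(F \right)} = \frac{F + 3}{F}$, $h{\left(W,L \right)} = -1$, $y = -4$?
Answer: $- \frac{1089}{16} \approx -68.063$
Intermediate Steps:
$Y{\left(F \right)} = \frac{3 + F}{F}$
$A{\left(u \right)} = \left(\frac{1}{4} + u\right)^{2}$ ($A{\left(u \right)} = \left(\frac{3 - 4}{-4} + u\right)^{2} = \left(\left(- \frac{1}{4}\right) \left(-1\right) + u\right)^{2} = \left(\frac{1}{4} + u\right)^{2}$)
$A{\left(8 \right)} h{\left(5,-1 \right)} = \frac{\left(1 + 4 \cdot 8\right)^{2}}{16} \left(-1\right) = \frac{\left(1 + 32\right)^{2}}{16} \left(-1\right) = \frac{33^{2}}{16} \left(-1\right) = \frac{1}{16} \cdot 1089 \left(-1\right) = \frac{1089}{16} \left(-1\right) = - \frac{1089}{16}$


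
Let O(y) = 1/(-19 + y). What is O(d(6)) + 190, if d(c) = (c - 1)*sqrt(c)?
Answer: 40071/211 - 5*sqrt(6)/211 ≈ 189.85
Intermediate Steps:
d(c) = sqrt(c)*(-1 + c) (d(c) = (-1 + c)*sqrt(c) = sqrt(c)*(-1 + c))
O(d(6)) + 190 = 1/(-19 + sqrt(6)*(-1 + 6)) + 190 = 1/(-19 + sqrt(6)*5) + 190 = 1/(-19 + 5*sqrt(6)) + 190 = 190 + 1/(-19 + 5*sqrt(6))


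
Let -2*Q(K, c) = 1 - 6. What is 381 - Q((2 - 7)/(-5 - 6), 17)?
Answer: 757/2 ≈ 378.50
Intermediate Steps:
Q(K, c) = 5/2 (Q(K, c) = -(1 - 6)/2 = -½*(-5) = 5/2)
381 - Q((2 - 7)/(-5 - 6), 17) = 381 - 1*5/2 = 381 - 5/2 = 757/2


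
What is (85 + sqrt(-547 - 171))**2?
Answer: (85 + I*sqrt(718))**2 ≈ 6507.0 + 4555.2*I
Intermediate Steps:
(85 + sqrt(-547 - 171))**2 = (85 + sqrt(-718))**2 = (85 + I*sqrt(718))**2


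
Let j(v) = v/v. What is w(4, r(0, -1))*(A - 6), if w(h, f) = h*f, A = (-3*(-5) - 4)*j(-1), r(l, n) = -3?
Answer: -60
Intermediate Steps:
j(v) = 1
A = 11 (A = (-3*(-5) - 4)*1 = (15 - 4)*1 = 11*1 = 11)
w(h, f) = f*h
w(4, r(0, -1))*(A - 6) = (-3*4)*(11 - 6) = -12*5 = -60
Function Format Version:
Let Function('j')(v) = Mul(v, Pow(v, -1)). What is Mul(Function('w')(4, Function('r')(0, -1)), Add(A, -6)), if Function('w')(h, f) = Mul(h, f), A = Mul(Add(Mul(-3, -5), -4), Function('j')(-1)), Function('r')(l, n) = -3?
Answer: -60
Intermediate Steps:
Function('j')(v) = 1
A = 11 (A = Mul(Add(Mul(-3, -5), -4), 1) = Mul(Add(15, -4), 1) = Mul(11, 1) = 11)
Function('w')(h, f) = Mul(f, h)
Mul(Function('w')(4, Function('r')(0, -1)), Add(A, -6)) = Mul(Mul(-3, 4), Add(11, -6)) = Mul(-12, 5) = -60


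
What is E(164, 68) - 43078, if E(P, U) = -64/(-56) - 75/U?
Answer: -20505109/476 ≈ -43078.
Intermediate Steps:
E(P, U) = 8/7 - 75/U (E(P, U) = -64*(-1/56) - 75/U = 8/7 - 75/U)
E(164, 68) - 43078 = (8/7 - 75/68) - 43078 = 19/476 - 43078 = -20505109/476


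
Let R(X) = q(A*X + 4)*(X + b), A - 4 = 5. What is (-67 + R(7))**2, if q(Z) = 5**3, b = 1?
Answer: 870489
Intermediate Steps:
A = 9 (A = 4 + 5 = 9)
q(Z) = 125
R(X) = 125 + 125*X (R(X) = 125*(X + 1) = 125*(1 + X) = 125 + 125*X)
(-67 + R(7))**2 = (-67 + (125 + 125*7))**2 = (-67 + (125 + 875))**2 = (-67 + 1000)**2 = 933**2 = 870489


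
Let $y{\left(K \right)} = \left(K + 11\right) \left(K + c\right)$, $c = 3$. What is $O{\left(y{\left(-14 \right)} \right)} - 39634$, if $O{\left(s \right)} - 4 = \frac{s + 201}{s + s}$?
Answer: $- \frac{435891}{11} \approx -39626.0$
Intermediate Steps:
$y{\left(K \right)} = \left(3 + K\right) \left(11 + K\right)$ ($y{\left(K \right)} = \left(K + 11\right) \left(K + 3\right) = \left(11 + K\right) \left(3 + K\right) = \left(3 + K\right) \left(11 + K\right)$)
$O{\left(s \right)} = 4 + \frac{201 + s}{2 s}$ ($O{\left(s \right)} = 4 + \frac{s + 201}{s + s} = 4 + \frac{201 + s}{2 s}$)
$O{\left(y{\left(-14 \right)} \right)} - 39634 = \frac{3 \left(67 + 3 \left(33 + \left(-14\right)^{2} + 14 \left(-14\right)\right)\right)}{2 \left(33 + \left(-14\right)^{2} + 14 \left(-14\right)\right)} - 39634 = \frac{3 \left(67 + 3 \left(33 + 196 - 196\right)\right)}{2 \left(33 + 196 - 196\right)} - 39634 = \frac{3 \left(67 + 3 \cdot 33\right)}{2 \cdot 33} - 39634 = \frac{3}{2} \cdot \frac{1}{33} \left(67 + 99\right) - 39634 = \frac{3}{2} \cdot \frac{1}{33} \cdot 166 - 39634 = \frac{83}{11} - 39634 = - \frac{435891}{11}$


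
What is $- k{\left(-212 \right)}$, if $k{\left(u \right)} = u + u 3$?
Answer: $848$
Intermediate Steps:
$k{\left(u \right)} = 4 u$ ($k{\left(u \right)} = u + 3 u = 4 u$)
$- k{\left(-212 \right)} = - 4 \left(-212\right) = \left(-1\right) \left(-848\right) = 848$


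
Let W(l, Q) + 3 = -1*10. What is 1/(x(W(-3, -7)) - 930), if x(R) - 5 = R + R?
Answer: -1/951 ≈ -0.0010515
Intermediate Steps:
W(l, Q) = -13 (W(l, Q) = -3 - 1*10 = -3 - 10 = -13)
x(R) = 5 + 2*R (x(R) = 5 + (R + R) = 5 + 2*R)
1/(x(W(-3, -7)) - 930) = 1/((5 + 2*(-13)) - 930) = 1/((5 - 26) - 930) = 1/(-21 - 930) = 1/(-951) = -1/951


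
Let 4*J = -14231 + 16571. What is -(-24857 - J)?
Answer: 25442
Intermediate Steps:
J = 585 (J = (-14231 + 16571)/4 = (¼)*2340 = 585)
-(-24857 - J) = -(-24857 - 1*585) = -(-24857 - 585) = -1*(-25442) = 25442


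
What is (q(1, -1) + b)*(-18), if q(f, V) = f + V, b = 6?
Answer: -108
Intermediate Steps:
q(f, V) = V + f
(q(1, -1) + b)*(-18) = ((-1 + 1) + 6)*(-18) = (0 + 6)*(-18) = 6*(-18) = -108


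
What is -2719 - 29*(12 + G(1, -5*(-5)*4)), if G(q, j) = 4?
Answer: -3183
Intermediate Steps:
-2719 - 29*(12 + G(1, -5*(-5)*4)) = -2719 - 29*(12 + 4) = -2719 - 29*16 = -2719 - 464 = -3183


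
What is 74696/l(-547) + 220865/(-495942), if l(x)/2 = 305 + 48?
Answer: 18444476471/175067526 ≈ 105.36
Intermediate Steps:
l(x) = 706 (l(x) = 2*(305 + 48) = 2*353 = 706)
74696/l(-547) + 220865/(-495942) = 74696/706 + 220865/(-495942) = 74696*(1/706) + 220865*(-1/495942) = 37348/353 - 220865/495942 = 18444476471/175067526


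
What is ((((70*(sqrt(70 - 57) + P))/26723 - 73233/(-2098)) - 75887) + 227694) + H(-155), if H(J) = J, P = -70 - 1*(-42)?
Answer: 8504300132187/56064854 + 70*sqrt(13)/26723 ≈ 1.5169e+5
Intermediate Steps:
P = -28 (P = -70 + 42 = -28)
((((70*(sqrt(70 - 57) + P))/26723 - 73233/(-2098)) - 75887) + 227694) + H(-155) = ((((70*(sqrt(70 - 57) - 28))/26723 - 73233/(-2098)) - 75887) + 227694) - 155 = ((((70*(sqrt(13) - 28))*(1/26723) - 73233*(-1/2098)) - 75887) + 227694) - 155 = ((((70*(-28 + sqrt(13)))*(1/26723) + 73233/2098) - 75887) + 227694) - 155 = ((((-1960 + 70*sqrt(13))*(1/26723) + 73233/2098) - 75887) + 227694) - 155 = ((((-1960/26723 + 70*sqrt(13)/26723) + 73233/2098) - 75887) + 227694) - 155 = (((1952893379/56064854 + 70*sqrt(13)/26723) - 75887) + 227694) - 155 = ((-4252640682119/56064854 + 70*sqrt(13)/26723) + 227694) - 155 = (8512990184557/56064854 + 70*sqrt(13)/26723) - 155 = 8504300132187/56064854 + 70*sqrt(13)/26723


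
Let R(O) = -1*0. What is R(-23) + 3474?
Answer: 3474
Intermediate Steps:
R(O) = 0
R(-23) + 3474 = 0 + 3474 = 3474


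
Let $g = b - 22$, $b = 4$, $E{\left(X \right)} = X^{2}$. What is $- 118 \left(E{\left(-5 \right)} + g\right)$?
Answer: $-826$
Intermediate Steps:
$g = -18$ ($g = 4 - 22 = -18$)
$- 118 \left(E{\left(-5 \right)} + g\right) = - 118 \left(\left(-5\right)^{2} - 18\right) = - 118 \left(25 - 18\right) = \left(-118\right) 7 = -826$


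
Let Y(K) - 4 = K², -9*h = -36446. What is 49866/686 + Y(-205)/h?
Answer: 1038451641/12500978 ≈ 83.070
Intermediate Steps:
h = 36446/9 (h = -⅑*(-36446) = 36446/9 ≈ 4049.6)
Y(K) = 4 + K²
49866/686 + Y(-205)/h = 49866/686 + (4 + (-205)²)/(36446/9) = 49866*(1/686) + (4 + 42025)*(9/36446) = 24933/343 + 42029*(9/36446) = 24933/343 + 378261/36446 = 1038451641/12500978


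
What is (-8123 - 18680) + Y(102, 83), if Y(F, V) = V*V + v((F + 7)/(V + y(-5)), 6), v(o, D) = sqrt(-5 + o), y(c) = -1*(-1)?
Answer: -19914 + I*sqrt(6531)/42 ≈ -19914.0 + 1.9242*I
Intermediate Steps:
y(c) = 1
Y(F, V) = V**2 + sqrt(-5 + (7 + F)/(1 + V)) (Y(F, V) = V*V + sqrt(-5 + (F + 7)/(V + 1)) = V**2 + sqrt(-5 + (7 + F)/(1 + V)))
(-8123 - 18680) + Y(102, 83) = (-8123 - 18680) + (83**2 + sqrt((2 + 102 - 5*83)/(1 + 83))) = -26803 + (6889 + sqrt((2 + 102 - 415)/84)) = -26803 + (6889 + sqrt((1/84)*(-311))) = -26803 + (6889 + sqrt(-311/84)) = -26803 + (6889 + I*sqrt(6531)/42) = -19914 + I*sqrt(6531)/42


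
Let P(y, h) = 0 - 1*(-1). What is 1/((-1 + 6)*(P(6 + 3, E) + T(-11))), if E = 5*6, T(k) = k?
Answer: -1/50 ≈ -0.020000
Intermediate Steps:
E = 30
P(y, h) = 1 (P(y, h) = 0 + 1 = 1)
1/((-1 + 6)*(P(6 + 3, E) + T(-11))) = 1/((-1 + 6)*(1 - 11)) = 1/(5*(-10)) = (⅕)*(-⅒) = -1/50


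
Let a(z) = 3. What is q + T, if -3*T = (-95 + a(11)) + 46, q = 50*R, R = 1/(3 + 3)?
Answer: 71/3 ≈ 23.667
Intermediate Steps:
R = ⅙ (R = 1/6 = ⅙ ≈ 0.16667)
q = 25/3 (q = 50*(⅙) = 25/3 ≈ 8.3333)
T = 46/3 (T = -((-95 + 3) + 46)/3 = -(-92 + 46)/3 = -⅓*(-46) = 46/3 ≈ 15.333)
q + T = 25/3 + 46/3 = 71/3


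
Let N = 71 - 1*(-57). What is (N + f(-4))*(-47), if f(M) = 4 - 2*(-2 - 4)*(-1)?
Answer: -5640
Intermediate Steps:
f(M) = -8 (f(M) = 4 - (-12)*(-1) = 4 - 2*6 = 4 - 12 = -8)
N = 128 (N = 71 + 57 = 128)
(N + f(-4))*(-47) = (128 - 8)*(-47) = 120*(-47) = -5640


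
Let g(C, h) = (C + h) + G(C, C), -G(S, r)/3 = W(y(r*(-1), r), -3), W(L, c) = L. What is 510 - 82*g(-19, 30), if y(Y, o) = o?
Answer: -5066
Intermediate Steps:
G(S, r) = -3*r
g(C, h) = h - 2*C (g(C, h) = (C + h) - 3*C = h - 2*C)
510 - 82*g(-19, 30) = 510 - 82*(30 - 2*(-19)) = 510 - 82*(30 + 38) = 510 - 82*68 = 510 - 5576 = -5066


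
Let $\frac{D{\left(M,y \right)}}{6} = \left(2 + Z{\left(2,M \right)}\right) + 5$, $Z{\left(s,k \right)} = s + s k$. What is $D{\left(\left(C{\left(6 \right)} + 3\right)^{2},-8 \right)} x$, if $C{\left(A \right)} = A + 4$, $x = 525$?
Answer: $1093050$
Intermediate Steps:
$C{\left(A \right)} = 4 + A$
$Z{\left(s,k \right)} = s + k s$
$D{\left(M,y \right)} = 54 + 12 M$ ($D{\left(M,y \right)} = 6 \left(\left(2 + 2 \left(1 + M\right)\right) + 5\right) = 6 \left(\left(2 + \left(2 + 2 M\right)\right) + 5\right) = 6 \left(\left(4 + 2 M\right) + 5\right) = 6 \left(9 + 2 M\right) = 54 + 12 M$)
$D{\left(\left(C{\left(6 \right)} + 3\right)^{2},-8 \right)} x = \left(54 + 12 \left(\left(4 + 6\right) + 3\right)^{2}\right) 525 = \left(54 + 12 \left(10 + 3\right)^{2}\right) 525 = \left(54 + 12 \cdot 13^{2}\right) 525 = \left(54 + 12 \cdot 169\right) 525 = \left(54 + 2028\right) 525 = 2082 \cdot 525 = 1093050$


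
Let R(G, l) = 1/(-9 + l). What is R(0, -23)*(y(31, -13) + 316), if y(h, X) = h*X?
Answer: 87/32 ≈ 2.7188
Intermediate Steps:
y(h, X) = X*h
R(0, -23)*(y(31, -13) + 316) = (-13*31 + 316)/(-9 - 23) = (-403 + 316)/(-32) = -1/32*(-87) = 87/32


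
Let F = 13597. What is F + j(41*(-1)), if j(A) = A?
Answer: 13556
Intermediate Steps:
F + j(41*(-1)) = 13597 + 41*(-1) = 13597 - 41 = 13556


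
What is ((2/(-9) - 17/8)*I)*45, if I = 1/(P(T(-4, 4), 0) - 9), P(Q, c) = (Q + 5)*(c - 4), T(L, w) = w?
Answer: 169/72 ≈ 2.3472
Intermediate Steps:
P(Q, c) = (-4 + c)*(5 + Q) (P(Q, c) = (5 + Q)*(-4 + c) = (-4 + c)*(5 + Q))
I = -1/45 (I = 1/((-20 - 4*4 + 5*0 + 4*0) - 9) = 1/((-20 - 16 + 0 + 0) - 9) = 1/(-36 - 9) = 1/(-45) = -1/45 ≈ -0.022222)
((2/(-9) - 17/8)*I)*45 = ((2/(-9) - 17/8)*(-1/45))*45 = ((2*(-⅑) - 17*⅛)*(-1/45))*45 = ((-2/9 - 17/8)*(-1/45))*45 = -169/72*(-1/45)*45 = (169/3240)*45 = 169/72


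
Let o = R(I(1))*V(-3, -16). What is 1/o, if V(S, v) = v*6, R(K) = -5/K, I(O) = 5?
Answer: 1/96 ≈ 0.010417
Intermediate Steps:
V(S, v) = 6*v
o = 96 (o = (-5/5)*(6*(-16)) = -5*1/5*(-96) = -1*(-96) = 96)
1/o = 1/96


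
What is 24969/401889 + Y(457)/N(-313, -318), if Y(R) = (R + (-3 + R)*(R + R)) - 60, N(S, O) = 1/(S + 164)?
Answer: -8290648148588/133963 ≈ -6.1888e+7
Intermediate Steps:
N(S, O) = 1/(164 + S)
Y(R) = -60 + R + 2*R*(-3 + R) (Y(R) = (R + (-3 + R)*(2*R)) - 60 = (R + 2*R*(-3 + R)) - 60 = -60 + R + 2*R*(-3 + R))
24969/401889 + Y(457)/N(-313, -318) = 24969/401889 + (-60 - 5*457 + 2*457²)/(1/(164 - 313)) = 24969*(1/401889) + (-60 - 2285 + 2*208849)/(1/(-149)) = 8323/133963 + (-60 - 2285 + 417698)/(-1/149) = 8323/133963 + 415353*(-149) = 8323/133963 - 61887597 = -8290648148588/133963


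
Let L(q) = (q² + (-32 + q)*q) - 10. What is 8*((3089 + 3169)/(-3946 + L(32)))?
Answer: -12516/733 ≈ -17.075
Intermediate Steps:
L(q) = -10 + q² + q*(-32 + q) (L(q) = (q² + q*(-32 + q)) - 10 = -10 + q² + q*(-32 + q))
8*((3089 + 3169)/(-3946 + L(32))) = 8*((3089 + 3169)/(-3946 + (-10 - 32*32 + 2*32²))) = 8*(6258/(-3946 + (-10 - 1024 + 2*1024))) = 8*(6258/(-3946 + (-10 - 1024 + 2048))) = 8*(6258/(-3946 + 1014)) = 8*(6258/(-2932)) = 8*(6258*(-1/2932)) = 8*(-3129/1466) = -12516/733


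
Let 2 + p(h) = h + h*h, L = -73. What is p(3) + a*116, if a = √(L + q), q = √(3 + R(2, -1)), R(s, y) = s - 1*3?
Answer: 10 + 116*√(-73 + √2) ≈ 10.0 + 981.46*I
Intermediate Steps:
R(s, y) = -3 + s (R(s, y) = s - 3 = -3 + s)
q = √2 (q = √(3 + (-3 + 2)) = √(3 - 1) = √2 ≈ 1.4142)
p(h) = -2 + h + h² (p(h) = -2 + (h + h*h) = -2 + (h + h²) = -2 + h + h²)
a = √(-73 + √2) ≈ 8.4608*I
p(3) + a*116 = (-2 + 3 + 3²) + √(-73 + √2)*116 = (-2 + 3 + 9) + 116*√(-73 + √2) = 10 + 116*√(-73 + √2)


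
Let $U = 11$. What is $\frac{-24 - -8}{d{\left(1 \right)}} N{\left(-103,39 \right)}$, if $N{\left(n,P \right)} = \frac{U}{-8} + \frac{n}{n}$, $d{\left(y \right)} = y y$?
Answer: $6$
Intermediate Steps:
$d{\left(y \right)} = y^{2}$
$N{\left(n,P \right)} = - \frac{3}{8}$ ($N{\left(n,P \right)} = \frac{11}{-8} + \frac{n}{n} = 11 \left(- \frac{1}{8}\right) + 1 = - \frac{11}{8} + 1 = - \frac{3}{8}$)
$\frac{-24 - -8}{d{\left(1 \right)}} N{\left(-103,39 \right)} = \frac{-24 - -8}{1^{2}} \left(- \frac{3}{8}\right) = \frac{-24 + 8}{1} \left(- \frac{3}{8}\right) = \left(-16\right) 1 \left(- \frac{3}{8}\right) = \left(-16\right) \left(- \frac{3}{8}\right) = 6$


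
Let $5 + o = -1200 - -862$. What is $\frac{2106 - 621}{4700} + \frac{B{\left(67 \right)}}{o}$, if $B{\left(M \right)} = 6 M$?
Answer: $- \frac{276009}{322420} \approx -0.85605$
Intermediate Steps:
$o = -343$ ($o = -5 - 338 = -343$)
$\frac{2106 - 621}{4700} + \frac{B{\left(67 \right)}}{o} = \frac{2106 - 621}{4700} + \frac{6 \cdot 67}{-343} = \left(2106 - 621\right) \frac{1}{4700} + 402 \left(- \frac{1}{343}\right) = 1485 \cdot \frac{1}{4700} - \frac{402}{343} = \frac{297}{940} - \frac{402}{343} = - \frac{276009}{322420}$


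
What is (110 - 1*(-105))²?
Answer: 46225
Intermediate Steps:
(110 - 1*(-105))² = (110 + 105)² = 215² = 46225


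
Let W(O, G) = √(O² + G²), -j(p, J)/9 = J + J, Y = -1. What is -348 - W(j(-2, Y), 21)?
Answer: -348 - 3*√85 ≈ -375.66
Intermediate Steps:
j(p, J) = -18*J (j(p, J) = -9*(J + J) = -18*J)
W(O, G) = √(G² + O²)
-348 - W(j(-2, Y), 21) = -348 - √(21² + (-18*(-1))²) = -348 - √(441 + 18²) = -348 - √(441 + 324) = -348 - √765 = -348 - 3*√85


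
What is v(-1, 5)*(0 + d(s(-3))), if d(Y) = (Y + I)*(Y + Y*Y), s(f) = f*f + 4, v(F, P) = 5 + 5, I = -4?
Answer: 16380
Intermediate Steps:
v(F, P) = 10
s(f) = 4 + f² (s(f) = f² + 4 = 4 + f²)
d(Y) = (-4 + Y)*(Y + Y²) (d(Y) = (Y - 4)*(Y + Y*Y) = (-4 + Y)*(Y + Y²))
v(-1, 5)*(0 + d(s(-3))) = 10*(0 + (4 + (-3)²)*(-4 + (4 + (-3)²)² - 3*(4 + (-3)²))) = 10*(0 + (4 + 9)*(-4 + (4 + 9)² - 3*(4 + 9))) = 10*(0 + 13*(-4 + 13² - 3*13)) = 10*(0 + 13*(-4 + 169 - 39)) = 10*(0 + 13*126) = 10*(0 + 1638) = 10*1638 = 16380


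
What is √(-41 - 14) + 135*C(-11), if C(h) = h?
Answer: -1485 + I*√55 ≈ -1485.0 + 7.4162*I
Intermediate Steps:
√(-41 - 14) + 135*C(-11) = √(-41 - 14) + 135*(-11) = √(-55) - 1485 = I*√55 - 1485 = -1485 + I*√55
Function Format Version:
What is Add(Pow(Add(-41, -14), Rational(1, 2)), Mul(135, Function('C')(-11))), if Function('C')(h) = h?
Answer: Add(-1485, Mul(I, Pow(55, Rational(1, 2)))) ≈ Add(-1485.0, Mul(7.4162, I))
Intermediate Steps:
Add(Pow(Add(-41, -14), Rational(1, 2)), Mul(135, Function('C')(-11))) = Add(Pow(Add(-41, -14), Rational(1, 2)), Mul(135, -11)) = Add(Pow(-55, Rational(1, 2)), -1485) = Add(Mul(I, Pow(55, Rational(1, 2))), -1485) = Add(-1485, Mul(I, Pow(55, Rational(1, 2))))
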